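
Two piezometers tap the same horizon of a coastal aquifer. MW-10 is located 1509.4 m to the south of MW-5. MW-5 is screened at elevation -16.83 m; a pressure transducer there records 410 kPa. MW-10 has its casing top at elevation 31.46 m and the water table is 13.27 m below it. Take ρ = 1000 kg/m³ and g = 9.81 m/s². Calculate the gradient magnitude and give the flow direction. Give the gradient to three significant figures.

Pressure head at MW-5: ψ = P/(ρg) = 410×1000 / (1000 × 9.81) = 41.79 m.
Total head at MW-5: h = z + ψ = -16.83 + 41.79 = 24.96 m.
Total head at MW-10: h = 31.46 − 13.27 = 18.19 m.
Head difference: h(MW-5) − h(MW-10) = 24.96 − 18.19 = 6.77 m.
Hydraulic gradient: i = |Δh| / L = 6.77 / 1509.4 = 0.00449.
Flow is from higher to lower head: from MW-5 toward MW-10, i.e. toward the south.

i ≈ 0.00449; groundwater flows toward the south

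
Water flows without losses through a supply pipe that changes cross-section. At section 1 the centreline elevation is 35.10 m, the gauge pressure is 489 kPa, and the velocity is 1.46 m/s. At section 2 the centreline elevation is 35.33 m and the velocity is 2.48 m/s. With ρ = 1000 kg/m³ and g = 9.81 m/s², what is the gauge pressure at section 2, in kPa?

P₂ ≈ 485 kPa

Pressure head at 1: ψ₁ = P₁/(ρg) = 489×1000 / (1000 × 9.81) = 49.85 m.
Velocity heads: v₁²/2g = 1.46²/19.62 = 0.109 m; v₂²/2g = 2.48²/19.62 = 0.313 m.
Total head H = z₁ + ψ₁ + v₁²/2g = 35.10 + 49.85 + 0.109 = 85.06 m.
ψ₂ = H − z₂ − v₂²/2g = 85.06 − 35.33 − 0.313 = 49.42 m.
P₂ = ρgψ₂ = 1000 × 9.81 × 49.42 ≈ 485 kPa.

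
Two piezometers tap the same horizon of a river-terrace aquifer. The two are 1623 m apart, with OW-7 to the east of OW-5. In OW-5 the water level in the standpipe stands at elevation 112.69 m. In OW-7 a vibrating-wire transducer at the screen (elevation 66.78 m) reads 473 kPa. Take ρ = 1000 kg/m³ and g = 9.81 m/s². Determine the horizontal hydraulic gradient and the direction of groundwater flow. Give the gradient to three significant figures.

i ≈ 0.00142; groundwater flows toward the west

Total head at OW-5: h = 112.69 m (water level in the piezometer is the total head).
Pressure head at OW-7: ψ = P/(ρg) = 473×1000 / (1000 × 9.81) = 48.22 m.
Total head at OW-7: h = z + ψ = 66.78 + 48.22 = 115.00 m.
Head difference: h(OW-5) − h(OW-7) = 112.69 − 115.00 = -2.31 m.
Hydraulic gradient: i = |Δh| / L = 2.31 / 1623 = 0.00142.
Flow is from higher to lower head: from OW-7 toward OW-5, i.e. toward the west.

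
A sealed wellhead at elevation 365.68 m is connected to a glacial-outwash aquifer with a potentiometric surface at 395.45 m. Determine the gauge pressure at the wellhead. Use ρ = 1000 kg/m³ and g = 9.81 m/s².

P ≈ 292 kPa

Head above the cap: Δh = 395.45 − 365.68 = 29.77 m.
P = ρgΔh = 1000 × 9.81 × 29.77 = 292044 Pa ≈ 292 kPa.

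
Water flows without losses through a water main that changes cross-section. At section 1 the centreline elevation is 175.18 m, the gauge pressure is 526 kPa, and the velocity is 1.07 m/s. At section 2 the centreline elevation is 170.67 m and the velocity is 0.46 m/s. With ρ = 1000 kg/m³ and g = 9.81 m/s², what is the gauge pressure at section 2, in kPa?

Pressure head at 1: ψ₁ = P₁/(ρg) = 526×1000 / (1000 × 9.81) = 53.62 m.
Velocity heads: v₁²/2g = 1.07²/19.62 = 0.058 m; v₂²/2g = 0.46²/19.62 = 0.011 m.
Total head H = z₁ + ψ₁ + v₁²/2g = 175.18 + 53.62 + 0.058 = 228.86 m.
ψ₂ = H − z₂ − v₂²/2g = 228.86 − 170.67 − 0.011 = 58.18 m.
P₂ = ρgψ₂ = 1000 × 9.81 × 58.18 ≈ 571 kPa.

P₂ ≈ 571 kPa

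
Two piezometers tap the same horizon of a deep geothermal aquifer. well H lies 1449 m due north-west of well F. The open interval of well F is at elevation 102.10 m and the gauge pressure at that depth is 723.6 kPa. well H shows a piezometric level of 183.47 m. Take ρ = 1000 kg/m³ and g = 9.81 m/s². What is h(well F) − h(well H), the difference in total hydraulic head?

Δh ≈ -7.61 m

Pressure head at well F: ψ = P/(ρg) = 723.6×1000 / (1000 × 9.81) = 73.76 m.
Total head at well F: h = z + ψ = 102.10 + 73.76 = 175.86 m.
Total head at well H: h = 183.47 m (water level in the piezometer is the total head).
Head difference: h(well F) − h(well H) = 175.86 − 183.47 = -7.61 m.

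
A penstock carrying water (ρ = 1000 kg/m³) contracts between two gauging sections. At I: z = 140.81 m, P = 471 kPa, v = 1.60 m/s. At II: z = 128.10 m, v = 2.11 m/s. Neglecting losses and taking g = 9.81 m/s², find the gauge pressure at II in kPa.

P₂ ≈ 595 kPa

Pressure head at I: ψ₁ = P₁/(ρg) = 471×1000 / (1000 × 9.81) = 48.01 m.
Velocity heads: v₁²/2g = 1.60²/19.62 = 0.130 m; v₂²/2g = 2.11²/19.62 = 0.227 m.
Total head H = z₁ + ψ₁ + v₁²/2g = 140.81 + 48.01 + 0.130 = 188.95 m.
ψ₂ = H − z₂ − v₂²/2g = 188.95 − 128.10 − 0.227 = 60.62 m.
P₂ = ρgψ₂ = 1000 × 9.81 × 60.62 ≈ 595 kPa.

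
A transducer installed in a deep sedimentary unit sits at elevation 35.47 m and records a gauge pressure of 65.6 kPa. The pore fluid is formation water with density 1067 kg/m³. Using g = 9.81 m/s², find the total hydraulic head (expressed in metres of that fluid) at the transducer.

h ≈ 41.74 m

ψ = P/(ρg) = 65.6×1000 / (1067 × 9.81) = 6.27 m.
h = z + ψ = 35.47 + 6.27 = 41.74 m.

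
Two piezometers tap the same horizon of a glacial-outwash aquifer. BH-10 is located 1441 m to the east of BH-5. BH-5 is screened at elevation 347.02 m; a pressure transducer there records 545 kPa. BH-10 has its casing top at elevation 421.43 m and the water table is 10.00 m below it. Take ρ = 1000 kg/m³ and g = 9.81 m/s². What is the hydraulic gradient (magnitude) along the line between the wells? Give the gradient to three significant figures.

i ≈ 0.00614

Pressure head at BH-5: ψ = P/(ρg) = 545×1000 / (1000 × 9.81) = 55.56 m.
Total head at BH-5: h = z + ψ = 347.02 + 55.56 = 402.58 m.
Total head at BH-10: h = 421.43 − 10.00 = 411.43 m.
Head difference: h(BH-5) − h(BH-10) = 402.58 − 411.43 = -8.85 m.
Hydraulic gradient: i = |Δh| / L = 8.85 / 1441 = 0.00614.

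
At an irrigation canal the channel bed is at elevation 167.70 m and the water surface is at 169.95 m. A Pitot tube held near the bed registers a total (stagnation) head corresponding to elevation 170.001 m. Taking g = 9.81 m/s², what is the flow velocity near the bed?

v ≈ 1.00 m/s

Near the bed, under hydrostatic conditions, the piezometric head (z + ψ) equals the free-surface elevation, 169.95 m.
Velocity head = total − piezometric = 170.001 − 169.95 = 0.051 m.
v = √(2g·h_v) = √(2 × 9.81 × 0.051) = 1.00 m/s.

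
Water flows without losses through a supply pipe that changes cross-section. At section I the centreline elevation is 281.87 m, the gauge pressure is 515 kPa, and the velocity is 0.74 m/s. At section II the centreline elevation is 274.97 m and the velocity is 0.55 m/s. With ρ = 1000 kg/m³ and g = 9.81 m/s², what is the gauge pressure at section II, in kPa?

P₂ ≈ 583 kPa

Pressure head at I: ψ₁ = P₁/(ρg) = 515×1000 / (1000 × 9.81) = 52.50 m.
Velocity heads: v₁²/2g = 0.74²/19.62 = 0.028 m; v₂²/2g = 0.55²/19.62 = 0.015 m.
Total head H = z₁ + ψ₁ + v₁²/2g = 281.87 + 52.50 + 0.028 = 334.40 m.
ψ₂ = H − z₂ − v₂²/2g = 334.40 − 274.97 − 0.015 = 59.41 m.
P₂ = ρgψ₂ = 1000 × 9.81 × 59.41 ≈ 583 kPa.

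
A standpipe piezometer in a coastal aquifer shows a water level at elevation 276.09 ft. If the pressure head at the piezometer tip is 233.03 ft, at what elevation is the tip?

z = h − ψ = 276.09 − 233.03 = 43.06 ft.

z ≈ 43.06 ft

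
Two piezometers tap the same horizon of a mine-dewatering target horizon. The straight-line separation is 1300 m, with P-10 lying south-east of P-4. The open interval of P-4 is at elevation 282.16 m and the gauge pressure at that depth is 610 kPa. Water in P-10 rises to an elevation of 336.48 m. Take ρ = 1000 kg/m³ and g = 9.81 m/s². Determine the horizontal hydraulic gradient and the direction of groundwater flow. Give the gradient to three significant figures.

Pressure head at P-4: ψ = P/(ρg) = 610×1000 / (1000 × 9.81) = 62.18 m.
Total head at P-4: h = z + ψ = 282.16 + 62.18 = 344.34 m.
Total head at P-10: h = 336.48 m (water level in the piezometer is the total head).
Head difference: h(P-4) − h(P-10) = 344.34 − 336.48 = 7.86 m.
Hydraulic gradient: i = |Δh| / L = 7.86 / 1300 = 0.00605.
Flow is from higher to lower head: from P-4 toward P-10, i.e. toward the south-east.

i ≈ 0.00605; groundwater flows toward the south-east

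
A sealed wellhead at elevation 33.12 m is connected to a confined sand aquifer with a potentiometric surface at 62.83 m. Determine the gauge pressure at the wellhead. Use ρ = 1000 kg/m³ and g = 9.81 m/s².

P ≈ 291 kPa

Head above the cap: Δh = 62.83 − 33.12 = 29.71 m.
P = ρgΔh = 1000 × 9.81 × 29.71 = 291455 Pa ≈ 291 kPa.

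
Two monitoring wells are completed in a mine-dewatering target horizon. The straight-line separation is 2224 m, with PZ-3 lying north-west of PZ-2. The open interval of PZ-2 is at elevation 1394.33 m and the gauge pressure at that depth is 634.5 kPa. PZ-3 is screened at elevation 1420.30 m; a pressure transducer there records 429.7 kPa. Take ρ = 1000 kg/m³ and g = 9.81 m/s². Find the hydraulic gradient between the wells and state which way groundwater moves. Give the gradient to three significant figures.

i ≈ 0.00229; groundwater flows toward the south-east

Pressure head at PZ-2: ψ = P/(ρg) = 634.5×1000 / (1000 × 9.81) = 64.68 m.
Total head at PZ-2: h = z + ψ = 1394.33 + 64.68 = 1459.01 m.
Pressure head at PZ-3: ψ = P/(ρg) = 429.7×1000 / (1000 × 9.81) = 43.80 m.
Total head at PZ-3: h = z + ψ = 1420.30 + 43.80 = 1464.10 m.
Head difference: h(PZ-2) − h(PZ-3) = 1459.01 − 1464.10 = -5.09 m.
Hydraulic gradient: i = |Δh| / L = 5.09 / 2224 = 0.00229.
Flow is from higher to lower head: from PZ-3 toward PZ-2, i.e. toward the south-east.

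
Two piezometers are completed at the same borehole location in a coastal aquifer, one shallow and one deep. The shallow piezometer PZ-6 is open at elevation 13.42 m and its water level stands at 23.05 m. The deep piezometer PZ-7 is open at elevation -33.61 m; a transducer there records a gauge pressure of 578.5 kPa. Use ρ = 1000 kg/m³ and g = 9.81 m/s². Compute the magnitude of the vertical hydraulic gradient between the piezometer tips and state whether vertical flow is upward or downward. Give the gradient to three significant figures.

|i_v| ≈ 0.0491; vertical flow is upward

Total head at PZ-6: h = 23.05 m (water level in the standpipe).
Pressure head at PZ-7: ψ = P/(ρg) = 578.5×1000 / (1000 × 9.81) = 58.97 m.
Total head at PZ-7: h = z + ψ = -33.61 + 58.97 = 25.36 m.
Δh = h(PZ-6) − h(PZ-7) = 23.05 − 25.36 = -2.31 m.
Vertical separation Δz = 13.42 − (-33.61) = 47.03 m.
|i_v| = |Δh| / Δz = 2.31 / 47.03 = 0.0491.
Head is higher in the deep piezometer, so vertical flow is upward (discharge condition).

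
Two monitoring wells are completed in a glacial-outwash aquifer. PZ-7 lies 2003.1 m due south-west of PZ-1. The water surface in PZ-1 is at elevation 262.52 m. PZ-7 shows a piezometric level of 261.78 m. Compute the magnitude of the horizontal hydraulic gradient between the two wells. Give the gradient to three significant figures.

i ≈ 0.000369

Total head at PZ-1: h = 262.52 m (water level in the piezometer is the total head).
Total head at PZ-7: h = 261.78 m (water level in the piezometer is the total head).
Head difference: h(PZ-1) − h(PZ-7) = 262.52 − 261.78 = 0.74 m.
Hydraulic gradient: i = |Δh| / L = 0.74 / 2003.1 = 0.000369.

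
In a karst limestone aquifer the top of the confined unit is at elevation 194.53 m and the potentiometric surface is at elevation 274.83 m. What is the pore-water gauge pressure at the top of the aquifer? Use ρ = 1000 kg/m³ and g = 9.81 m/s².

P ≈ 788 kPa

Pressure head at the aquifer top: ψ = h − z = 274.83 − 194.53 = 80.30 m.
P = ρgψ = 1000 × 9.81 × 80.30 = 787743 Pa ≈ 788 kPa.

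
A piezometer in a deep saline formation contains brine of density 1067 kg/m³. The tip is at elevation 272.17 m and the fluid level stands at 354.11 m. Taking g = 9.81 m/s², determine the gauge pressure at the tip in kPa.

Pressure head ψ = h − z = 354.11 − 272.17 = 81.94 m.
P = ρgψ = 1067 × 9.81 × 81.94 = 857688 Pa ≈ 858 kPa.

P ≈ 858 kPa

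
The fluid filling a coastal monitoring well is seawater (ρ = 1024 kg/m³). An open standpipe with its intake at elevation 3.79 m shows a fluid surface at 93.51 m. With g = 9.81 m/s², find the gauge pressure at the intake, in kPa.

Pressure head ψ = h − z = 93.51 − 3.79 = 89.72 m.
P = ρgψ = 1024 × 9.81 × 89.72 = 901277 Pa ≈ 901 kPa.

P ≈ 901 kPa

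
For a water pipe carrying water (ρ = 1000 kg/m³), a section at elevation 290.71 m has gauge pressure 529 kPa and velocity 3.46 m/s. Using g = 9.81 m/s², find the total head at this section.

Pressure head ψ = P/(ρg) = 529×1000 / (1000 × 9.81) = 53.92 m.
Velocity head = v²/(2g) = 3.46² / (2 × 9.81) = 0.610 m.
h = z + ψ + v²/(2g) = 290.71 + 53.92 + 0.610 = 345.24 m.

h ≈ 345.24 m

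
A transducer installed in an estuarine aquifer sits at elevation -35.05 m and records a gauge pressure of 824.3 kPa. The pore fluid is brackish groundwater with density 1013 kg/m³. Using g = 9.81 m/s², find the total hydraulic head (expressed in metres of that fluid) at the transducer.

ψ = P/(ρg) = 824.3×1000 / (1013 × 9.81) = 82.95 m.
h = z + ψ = -35.05 + 82.95 = 47.90 m.

h ≈ 47.90 m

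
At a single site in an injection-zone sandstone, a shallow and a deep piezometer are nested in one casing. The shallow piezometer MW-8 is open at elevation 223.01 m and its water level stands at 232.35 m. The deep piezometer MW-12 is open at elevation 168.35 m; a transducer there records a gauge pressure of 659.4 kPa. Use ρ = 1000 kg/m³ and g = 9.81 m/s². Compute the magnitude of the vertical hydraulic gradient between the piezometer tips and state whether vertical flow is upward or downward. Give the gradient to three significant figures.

|i_v| ≈ 0.0589; vertical flow is upward

Total head at MW-8: h = 232.35 m (water level in the standpipe).
Pressure head at MW-12: ψ = P/(ρg) = 659.4×1000 / (1000 × 9.81) = 67.22 m.
Total head at MW-12: h = z + ψ = 168.35 + 67.22 = 235.57 m.
Δh = h(MW-8) − h(MW-12) = 232.35 − 235.57 = -3.22 m.
Vertical separation Δz = 223.01 − 168.35 = 54.66 m.
|i_v| = |Δh| / Δz = 3.22 / 54.66 = 0.0589.
Head is higher in the deep piezometer, so vertical flow is upward (discharge condition).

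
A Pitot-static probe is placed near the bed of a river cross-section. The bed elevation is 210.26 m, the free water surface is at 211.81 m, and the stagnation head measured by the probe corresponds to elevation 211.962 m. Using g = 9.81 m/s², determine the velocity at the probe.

Near the bed, under hydrostatic conditions, the piezometric head (z + ψ) equals the free-surface elevation, 211.81 m.
Velocity head = total − piezometric = 211.962 − 211.81 = 0.152 m.
v = √(2g·h_v) = √(2 × 9.81 × 0.152) = 1.73 m/s.

v ≈ 1.73 m/s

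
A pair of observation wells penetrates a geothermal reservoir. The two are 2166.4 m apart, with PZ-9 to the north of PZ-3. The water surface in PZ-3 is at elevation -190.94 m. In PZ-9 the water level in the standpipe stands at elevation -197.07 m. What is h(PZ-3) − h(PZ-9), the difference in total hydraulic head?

Δh ≈ 6.13 m

Total head at PZ-3: h = -190.94 m (water level in the piezometer is the total head).
Total head at PZ-9: h = -197.07 m (water level in the piezometer is the total head).
Head difference: h(PZ-3) − h(PZ-9) = -190.94 − (-197.07) = 6.13 m.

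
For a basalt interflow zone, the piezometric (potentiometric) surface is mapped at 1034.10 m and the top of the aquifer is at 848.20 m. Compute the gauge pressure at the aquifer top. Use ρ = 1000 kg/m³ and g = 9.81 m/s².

Pressure head at the aquifer top: ψ = h − z = 1034.10 − 848.20 = 185.90 m.
P = ρgψ = 1000 × 9.81 × 185.90 = 1823679 Pa ≈ 1820 kPa.

P ≈ 1820 kPa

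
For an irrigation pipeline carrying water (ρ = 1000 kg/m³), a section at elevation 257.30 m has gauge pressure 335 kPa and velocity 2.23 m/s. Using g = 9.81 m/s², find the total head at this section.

Pressure head ψ = P/(ρg) = 335×1000 / (1000 × 9.81) = 34.15 m.
Velocity head = v²/(2g) = 2.23² / (2 × 9.81) = 0.253 m.
h = z + ψ + v²/(2g) = 257.30 + 34.15 + 0.253 = 291.70 m.

h ≈ 291.70 m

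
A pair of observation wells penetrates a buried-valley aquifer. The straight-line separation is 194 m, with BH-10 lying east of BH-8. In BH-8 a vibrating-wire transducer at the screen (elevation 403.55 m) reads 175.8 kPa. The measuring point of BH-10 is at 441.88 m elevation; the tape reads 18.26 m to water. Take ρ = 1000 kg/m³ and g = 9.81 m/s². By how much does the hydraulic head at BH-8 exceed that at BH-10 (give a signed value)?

Δh ≈ -2.15 m

Pressure head at BH-8: ψ = P/(ρg) = 175.8×1000 / (1000 × 9.81) = 17.92 m.
Total head at BH-8: h = z + ψ = 403.55 + 17.92 = 421.47 m.
Total head at BH-10: h = 441.88 − 18.26 = 423.62 m.
Head difference: h(BH-8) − h(BH-10) = 421.47 − 423.62 = -2.15 m.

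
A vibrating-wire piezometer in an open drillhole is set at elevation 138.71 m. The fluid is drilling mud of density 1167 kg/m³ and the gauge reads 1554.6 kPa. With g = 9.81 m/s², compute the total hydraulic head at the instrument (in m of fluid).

h ≈ 274.50 m

ψ = P/(ρg) = 1554.6×1000 / (1167 × 9.81) = 135.79 m.
h = z + ψ = 138.71 + 135.79 = 274.50 m.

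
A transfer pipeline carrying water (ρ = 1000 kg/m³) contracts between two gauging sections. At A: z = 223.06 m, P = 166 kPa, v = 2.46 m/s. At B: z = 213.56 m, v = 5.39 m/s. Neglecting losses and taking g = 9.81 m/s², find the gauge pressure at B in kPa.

P₂ ≈ 248 kPa

Pressure head at A: ψ₁ = P₁/(ρg) = 166×1000 / (1000 × 9.81) = 16.92 m.
Velocity heads: v₁²/2g = 2.46²/19.62 = 0.308 m; v₂²/2g = 5.39²/19.62 = 1.481 m.
Total head H = z₁ + ψ₁ + v₁²/2g = 223.06 + 16.92 + 0.308 = 240.29 m.
ψ₂ = H − z₂ − v₂²/2g = 240.29 − 213.56 − 1.481 = 25.25 m.
P₂ = ρgψ₂ = 1000 × 9.81 × 25.25 ≈ 248 kPa.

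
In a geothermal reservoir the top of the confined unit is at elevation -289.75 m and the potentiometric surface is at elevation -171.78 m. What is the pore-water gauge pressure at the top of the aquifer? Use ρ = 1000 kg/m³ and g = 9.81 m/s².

P ≈ 1160 kPa

Pressure head at the aquifer top: ψ = h − z = -171.78 − (-289.75) = 117.97 m.
P = ρgψ = 1000 × 9.81 × 117.97 = 1157286 Pa ≈ 1160 kPa.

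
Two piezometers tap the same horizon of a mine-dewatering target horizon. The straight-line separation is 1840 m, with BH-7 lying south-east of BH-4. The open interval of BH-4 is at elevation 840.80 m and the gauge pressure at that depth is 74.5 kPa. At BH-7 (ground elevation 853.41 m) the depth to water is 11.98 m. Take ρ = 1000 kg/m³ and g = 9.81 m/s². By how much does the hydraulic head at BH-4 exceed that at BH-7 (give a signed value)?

Δh ≈ 6.96 m

Pressure head at BH-4: ψ = P/(ρg) = 74.5×1000 / (1000 × 9.81) = 7.59 m.
Total head at BH-4: h = z + ψ = 840.80 + 7.59 = 848.39 m.
Total head at BH-7: h = 853.41 − 11.98 = 841.43 m.
Head difference: h(BH-4) − h(BH-7) = 848.39 − 841.43 = 6.96 m.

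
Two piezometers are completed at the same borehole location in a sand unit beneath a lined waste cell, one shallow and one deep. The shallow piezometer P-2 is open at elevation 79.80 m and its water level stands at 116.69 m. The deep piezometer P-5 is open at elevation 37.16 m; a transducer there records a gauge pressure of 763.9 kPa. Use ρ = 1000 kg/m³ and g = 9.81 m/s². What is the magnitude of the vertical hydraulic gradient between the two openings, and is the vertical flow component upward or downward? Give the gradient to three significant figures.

Total head at P-2: h = 116.69 m (water level in the standpipe).
Pressure head at P-5: ψ = P/(ρg) = 763.9×1000 / (1000 × 9.81) = 77.87 m.
Total head at P-5: h = z + ψ = 37.16 + 77.87 = 115.03 m.
Δh = h(P-2) − h(P-5) = 116.69 − 115.03 = 1.66 m.
Vertical separation Δz = 79.80 − 37.16 = 42.64 m.
|i_v| = |Δh| / Δz = 1.66 / 42.64 = 0.0389.
Head is higher in the shallow piezometer, so vertical flow is downward (recharge condition).

|i_v| ≈ 0.0389; vertical flow is downward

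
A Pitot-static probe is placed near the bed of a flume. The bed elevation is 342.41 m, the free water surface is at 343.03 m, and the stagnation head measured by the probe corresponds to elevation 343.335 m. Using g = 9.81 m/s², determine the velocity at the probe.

v ≈ 2.45 m/s

Near the bed, under hydrostatic conditions, the piezometric head (z + ψ) equals the free-surface elevation, 343.03 m.
Velocity head = total − piezometric = 343.335 − 343.03 = 0.305 m.
v = √(2g·h_v) = √(2 × 9.81 × 0.305) = 2.45 m/s.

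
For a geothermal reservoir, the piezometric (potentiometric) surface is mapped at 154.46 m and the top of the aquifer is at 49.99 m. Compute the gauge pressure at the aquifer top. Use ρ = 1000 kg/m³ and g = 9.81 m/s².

Pressure head at the aquifer top: ψ = h − z = 154.46 − 49.99 = 104.47 m.
P = ρgψ = 1000 × 9.81 × 104.47 = 1024851 Pa ≈ 1020 kPa.

P ≈ 1020 kPa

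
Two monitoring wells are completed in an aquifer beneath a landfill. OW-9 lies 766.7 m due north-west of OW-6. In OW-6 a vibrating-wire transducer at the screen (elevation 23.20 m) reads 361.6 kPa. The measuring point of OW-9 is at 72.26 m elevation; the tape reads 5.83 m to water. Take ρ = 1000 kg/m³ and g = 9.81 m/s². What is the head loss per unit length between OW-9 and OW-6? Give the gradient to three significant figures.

Pressure head at OW-6: ψ = P/(ρg) = 361.6×1000 / (1000 × 9.81) = 36.86 m.
Total head at OW-6: h = z + ψ = 23.20 + 36.86 = 60.06 m.
Total head at OW-9: h = 72.26 − 5.83 = 66.43 m.
Head difference: h(OW-6) − h(OW-9) = 60.06 − 66.43 = -6.37 m.
Hydraulic gradient: i = |Δh| / L = 6.37 / 766.7 = 0.00831.

i ≈ 0.00831 m/m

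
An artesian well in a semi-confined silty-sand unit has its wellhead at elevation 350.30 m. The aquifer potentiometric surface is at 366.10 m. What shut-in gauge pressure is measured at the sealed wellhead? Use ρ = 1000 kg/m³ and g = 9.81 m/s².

P ≈ 155 kPa

Head above the cap: Δh = 366.10 − 350.30 = 15.80 m.
P = ρgΔh = 1000 × 9.81 × 15.80 = 154998 Pa ≈ 155 kPa.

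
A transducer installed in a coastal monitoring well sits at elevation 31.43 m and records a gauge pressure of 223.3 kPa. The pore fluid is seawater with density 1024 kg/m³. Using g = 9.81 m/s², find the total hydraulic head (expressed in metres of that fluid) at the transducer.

ψ = P/(ρg) = 223.3×1000 / (1024 × 9.81) = 22.23 m.
h = z + ψ = 31.43 + 22.23 = 53.66 m.

h ≈ 53.66 m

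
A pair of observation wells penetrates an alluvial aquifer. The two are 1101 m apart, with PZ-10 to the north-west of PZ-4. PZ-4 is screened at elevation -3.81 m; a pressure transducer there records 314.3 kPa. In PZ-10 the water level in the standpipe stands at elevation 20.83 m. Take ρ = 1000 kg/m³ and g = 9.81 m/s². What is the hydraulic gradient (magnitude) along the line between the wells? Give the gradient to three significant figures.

i ≈ 0.00672

Pressure head at PZ-4: ψ = P/(ρg) = 314.3×1000 / (1000 × 9.81) = 32.04 m.
Total head at PZ-4: h = z + ψ = -3.81 + 32.04 = 28.23 m.
Total head at PZ-10: h = 20.83 m (water level in the piezometer is the total head).
Head difference: h(PZ-4) − h(PZ-10) = 28.23 − 20.83 = 7.40 m.
Hydraulic gradient: i = |Δh| / L = 7.40 / 1101 = 0.00672.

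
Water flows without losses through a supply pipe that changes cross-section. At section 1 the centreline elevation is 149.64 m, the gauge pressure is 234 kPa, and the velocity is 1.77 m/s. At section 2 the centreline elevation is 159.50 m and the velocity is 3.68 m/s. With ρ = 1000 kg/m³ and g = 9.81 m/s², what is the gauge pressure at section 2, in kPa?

Pressure head at 1: ψ₁ = P₁/(ρg) = 234×1000 / (1000 × 9.81) = 23.85 m.
Velocity heads: v₁²/2g = 1.77²/19.62 = 0.160 m; v₂²/2g = 3.68²/19.62 = 0.690 m.
Total head H = z₁ + ψ₁ + v₁²/2g = 149.64 + 23.85 + 0.160 = 173.65 m.
ψ₂ = H − z₂ − v₂²/2g = 173.65 − 159.50 − 0.690 = 13.46 m.
P₂ = ρgψ₂ = 1000 × 9.81 × 13.46 ≈ 132 kPa.

P₂ ≈ 132 kPa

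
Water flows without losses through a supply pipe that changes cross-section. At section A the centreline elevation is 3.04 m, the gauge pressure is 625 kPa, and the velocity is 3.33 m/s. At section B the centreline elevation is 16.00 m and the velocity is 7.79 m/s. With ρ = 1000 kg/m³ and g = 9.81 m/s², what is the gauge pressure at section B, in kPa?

Pressure head at A: ψ₁ = P₁/(ρg) = 625×1000 / (1000 × 9.81) = 63.71 m.
Velocity heads: v₁²/2g = 3.33²/19.62 = 0.565 m; v₂²/2g = 7.79²/19.62 = 3.093 m.
Total head H = z₁ + ψ₁ + v₁²/2g = 3.04 + 63.71 + 0.565 = 67.31 m.
ψ₂ = H − z₂ − v₂²/2g = 67.31 − 16.00 − 3.093 = 48.22 m.
P₂ = ρgψ₂ = 1000 × 9.81 × 48.22 ≈ 473 kPa.

P₂ ≈ 473 kPa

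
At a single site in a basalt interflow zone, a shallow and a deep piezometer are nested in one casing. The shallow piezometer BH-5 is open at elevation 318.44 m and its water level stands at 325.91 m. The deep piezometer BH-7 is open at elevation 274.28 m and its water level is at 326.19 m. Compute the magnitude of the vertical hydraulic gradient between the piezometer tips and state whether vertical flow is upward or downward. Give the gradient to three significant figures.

|i_v| ≈ 0.00634; vertical flow is upward

Total head at BH-5: h = 325.91 m (water level in the standpipe).
Total head at BH-7: h = 326.19 m.
Δh = h(BH-5) − h(BH-7) = 325.91 − 326.19 = -0.28 m.
Vertical separation Δz = 318.44 − 274.28 = 44.16 m.
|i_v| = |Δh| / Δz = 0.28 / 44.16 = 0.00634.
Head is higher in the deep piezometer, so vertical flow is upward (discharge condition).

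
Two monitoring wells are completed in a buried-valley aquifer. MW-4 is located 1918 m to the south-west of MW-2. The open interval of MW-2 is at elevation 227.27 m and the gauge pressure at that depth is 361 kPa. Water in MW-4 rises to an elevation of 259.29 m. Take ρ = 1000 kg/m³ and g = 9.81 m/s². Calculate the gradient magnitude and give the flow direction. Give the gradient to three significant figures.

Pressure head at MW-2: ψ = P/(ρg) = 361×1000 / (1000 × 9.81) = 36.80 m.
Total head at MW-2: h = z + ψ = 227.27 + 36.80 = 264.07 m.
Total head at MW-4: h = 259.29 m (water level in the piezometer is the total head).
Head difference: h(MW-2) − h(MW-4) = 264.07 − 259.29 = 4.78 m.
Hydraulic gradient: i = |Δh| / L = 4.78 / 1918 = 0.00249.
Flow is from higher to lower head: from MW-2 toward MW-4, i.e. toward the south-west.

i ≈ 0.00249; groundwater flows toward the south-west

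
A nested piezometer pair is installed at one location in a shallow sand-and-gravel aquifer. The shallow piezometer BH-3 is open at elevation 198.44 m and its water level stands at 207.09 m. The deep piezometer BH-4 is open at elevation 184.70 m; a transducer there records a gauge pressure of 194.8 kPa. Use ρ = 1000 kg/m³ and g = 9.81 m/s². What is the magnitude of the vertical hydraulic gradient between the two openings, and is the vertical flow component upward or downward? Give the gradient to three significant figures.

Total head at BH-3: h = 207.09 m (water level in the standpipe).
Pressure head at BH-4: ψ = P/(ρg) = 194.8×1000 / (1000 × 9.81) = 19.86 m.
Total head at BH-4: h = z + ψ = 184.70 + 19.86 = 204.56 m.
Δh = h(BH-3) − h(BH-4) = 207.09 − 204.56 = 2.53 m.
Vertical separation Δz = 198.44 − 184.70 = 13.74 m.
|i_v| = |Δh| / Δz = 2.53 / 13.74 = 0.184.
Head is higher in the shallow piezometer, so vertical flow is downward (recharge condition).

|i_v| ≈ 0.184; vertical flow is downward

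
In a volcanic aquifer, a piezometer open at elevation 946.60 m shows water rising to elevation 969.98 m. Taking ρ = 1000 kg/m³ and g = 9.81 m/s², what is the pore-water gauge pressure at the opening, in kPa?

Pressure head ψ = h − z = 969.98 − 946.60 = 23.38 m.
P = ρgψ = 1000 × 9.81 × 23.38 = 229358 Pa ≈ 229 kPa.

P ≈ 229 kPa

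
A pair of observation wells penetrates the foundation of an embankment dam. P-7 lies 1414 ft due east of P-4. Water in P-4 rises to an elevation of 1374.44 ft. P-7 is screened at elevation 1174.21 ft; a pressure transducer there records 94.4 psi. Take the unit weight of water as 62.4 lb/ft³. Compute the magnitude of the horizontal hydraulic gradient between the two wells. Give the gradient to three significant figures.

Total head at P-4: h = 1374.44 ft (water level in the piezometer is the total head).
Pressure head at P-7: ψ = 144·P/γ = 144 × 94.4 / 62.4 = 217.85 ft.
Total head at P-7: h = z + ψ = 1174.21 + 217.85 = 1392.06 ft.
Head difference: h(P-4) − h(P-7) = 1374.44 − 1392.06 = -17.62 ft.
Hydraulic gradient: i = |Δh| / L = 17.62 / 1414 = 0.0125.

i ≈ 0.0125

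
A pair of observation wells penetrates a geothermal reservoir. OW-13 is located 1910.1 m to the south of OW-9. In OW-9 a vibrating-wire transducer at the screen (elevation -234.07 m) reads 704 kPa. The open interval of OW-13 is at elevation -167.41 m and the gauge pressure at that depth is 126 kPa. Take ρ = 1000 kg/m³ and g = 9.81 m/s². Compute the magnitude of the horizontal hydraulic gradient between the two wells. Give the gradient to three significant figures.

i ≈ 0.00405

Pressure head at OW-9: ψ = P/(ρg) = 704×1000 / (1000 × 9.81) = 71.76 m.
Total head at OW-9: h = z + ψ = -234.07 + 71.76 = -162.31 m.
Pressure head at OW-13: ψ = P/(ρg) = 126×1000 / (1000 × 9.81) = 12.84 m.
Total head at OW-13: h = z + ψ = -167.41 + 12.84 = -154.57 m.
Head difference: h(OW-9) − h(OW-13) = -162.31 − (-154.57) = -7.74 m.
Hydraulic gradient: i = |Δh| / L = 7.74 / 1910.1 = 0.00405.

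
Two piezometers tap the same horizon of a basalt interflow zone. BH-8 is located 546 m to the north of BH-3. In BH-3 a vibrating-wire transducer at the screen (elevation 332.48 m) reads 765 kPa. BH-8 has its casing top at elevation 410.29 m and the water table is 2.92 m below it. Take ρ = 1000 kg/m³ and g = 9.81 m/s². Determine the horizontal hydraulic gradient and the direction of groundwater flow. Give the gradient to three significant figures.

Pressure head at BH-3: ψ = P/(ρg) = 765×1000 / (1000 × 9.81) = 77.98 m.
Total head at BH-3: h = z + ψ = 332.48 + 77.98 = 410.46 m.
Total head at BH-8: h = 410.29 − 2.92 = 407.37 m.
Head difference: h(BH-3) − h(BH-8) = 410.46 − 407.37 = 3.09 m.
Hydraulic gradient: i = |Δh| / L = 3.09 / 546 = 0.00566.
Flow is from higher to lower head: from BH-3 toward BH-8, i.e. toward the north.

i ≈ 0.00566; groundwater flows toward the north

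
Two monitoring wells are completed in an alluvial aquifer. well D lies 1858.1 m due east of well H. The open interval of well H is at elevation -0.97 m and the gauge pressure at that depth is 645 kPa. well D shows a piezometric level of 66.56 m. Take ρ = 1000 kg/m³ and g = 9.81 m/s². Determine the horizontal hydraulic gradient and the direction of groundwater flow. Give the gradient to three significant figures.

Pressure head at well H: ψ = P/(ρg) = 645×1000 / (1000 × 9.81) = 65.75 m.
Total head at well H: h = z + ψ = -0.97 + 65.75 = 64.78 m.
Total head at well D: h = 66.56 m (water level in the piezometer is the total head).
Head difference: h(well H) − h(well D) = 64.78 − 66.56 = -1.78 m.
Hydraulic gradient: i = |Δh| / L = 1.78 / 1858.1 = 0.000958.
Flow is from higher to lower head: from well D toward well H, i.e. toward the west.

i ≈ 0.000958; groundwater flows toward the west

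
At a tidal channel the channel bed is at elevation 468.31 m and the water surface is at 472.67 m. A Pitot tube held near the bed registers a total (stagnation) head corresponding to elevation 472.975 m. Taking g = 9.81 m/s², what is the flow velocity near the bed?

Near the bed, under hydrostatic conditions, the piezometric head (z + ψ) equals the free-surface elevation, 472.67 m.
Velocity head = total − piezometric = 472.975 − 472.67 = 0.305 m.
v = √(2g·h_v) = √(2 × 9.81 × 0.305) = 2.45 m/s.

v ≈ 2.45 m/s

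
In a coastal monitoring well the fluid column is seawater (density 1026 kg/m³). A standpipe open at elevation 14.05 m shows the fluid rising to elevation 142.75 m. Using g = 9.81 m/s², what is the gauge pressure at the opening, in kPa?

P ≈ 1300 kPa

Pressure head ψ = h − z = 142.75 − 14.05 = 128.70 m.
P = ρgψ = 1026 × 9.81 × 128.70 = 1295373 Pa ≈ 1300 kPa.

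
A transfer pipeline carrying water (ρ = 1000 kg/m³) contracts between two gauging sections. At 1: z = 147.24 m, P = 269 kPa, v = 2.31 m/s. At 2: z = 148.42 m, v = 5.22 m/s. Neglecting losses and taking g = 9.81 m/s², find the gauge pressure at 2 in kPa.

Pressure head at 1: ψ₁ = P₁/(ρg) = 269×1000 / (1000 × 9.81) = 27.42 m.
Velocity heads: v₁²/2g = 2.31²/19.62 = 0.272 m; v₂²/2g = 5.22²/19.62 = 1.389 m.
Total head H = z₁ + ψ₁ + v₁²/2g = 147.24 + 27.42 + 0.272 = 174.93 m.
ψ₂ = H − z₂ − v₂²/2g = 174.93 − 148.42 − 1.389 = 25.12 m.
P₂ = ρgψ₂ = 1000 × 9.81 × 25.12 ≈ 246 kPa.

P₂ ≈ 246 kPa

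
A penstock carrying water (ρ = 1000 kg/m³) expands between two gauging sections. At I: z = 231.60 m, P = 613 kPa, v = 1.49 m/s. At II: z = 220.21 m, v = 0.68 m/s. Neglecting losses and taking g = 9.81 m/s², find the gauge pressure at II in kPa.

Pressure head at I: ψ₁ = P₁/(ρg) = 613×1000 / (1000 × 9.81) = 62.49 m.
Velocity heads: v₁²/2g = 1.49²/19.62 = 0.113 m; v₂²/2g = 0.68²/19.62 = 0.024 m.
Total head H = z₁ + ψ₁ + v₁²/2g = 231.60 + 62.49 + 0.113 = 294.20 m.
ψ₂ = H − z₂ − v₂²/2g = 294.20 − 220.21 − 0.024 = 73.97 m.
P₂ = ρgψ₂ = 1000 × 9.81 × 73.97 ≈ 726 kPa.

P₂ ≈ 726 kPa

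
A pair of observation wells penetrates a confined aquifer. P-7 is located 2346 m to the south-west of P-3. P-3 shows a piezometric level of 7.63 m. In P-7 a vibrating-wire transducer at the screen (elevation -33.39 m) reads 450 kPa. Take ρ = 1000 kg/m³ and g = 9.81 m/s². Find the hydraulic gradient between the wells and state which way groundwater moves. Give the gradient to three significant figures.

Total head at P-3: h = 7.63 m (water level in the piezometer is the total head).
Pressure head at P-7: ψ = P/(ρg) = 450×1000 / (1000 × 9.81) = 45.87 m.
Total head at P-7: h = z + ψ = -33.39 + 45.87 = 12.48 m.
Head difference: h(P-3) − h(P-7) = 7.63 − 12.48 = -4.85 m.
Hydraulic gradient: i = |Δh| / L = 4.85 / 2346 = 0.00207.
Flow is from higher to lower head: from P-7 toward P-3, i.e. toward the north-east.

i ≈ 0.00207; groundwater flows toward the north-east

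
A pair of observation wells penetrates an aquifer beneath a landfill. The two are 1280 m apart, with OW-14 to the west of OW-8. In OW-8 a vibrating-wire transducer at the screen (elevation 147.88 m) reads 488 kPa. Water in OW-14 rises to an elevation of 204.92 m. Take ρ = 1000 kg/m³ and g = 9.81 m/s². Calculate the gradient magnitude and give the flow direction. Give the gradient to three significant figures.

Pressure head at OW-8: ψ = P/(ρg) = 488×1000 / (1000 × 9.81) = 49.75 m.
Total head at OW-8: h = z + ψ = 147.88 + 49.75 = 197.63 m.
Total head at OW-14: h = 204.92 m (water level in the piezometer is the total head).
Head difference: h(OW-8) − h(OW-14) = 197.63 − 204.92 = -7.29 m.
Hydraulic gradient: i = |Δh| / L = 7.29 / 1280 = 0.00570.
Flow is from higher to lower head: from OW-14 toward OW-8, i.e. toward the east.

i ≈ 0.00570; groundwater flows toward the east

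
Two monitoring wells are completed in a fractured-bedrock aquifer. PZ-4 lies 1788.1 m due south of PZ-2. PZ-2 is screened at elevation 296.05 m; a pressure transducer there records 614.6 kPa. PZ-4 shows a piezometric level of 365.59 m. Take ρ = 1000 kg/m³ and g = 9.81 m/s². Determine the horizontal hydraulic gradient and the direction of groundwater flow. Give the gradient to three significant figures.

i ≈ 0.00385; groundwater flows toward the north

Pressure head at PZ-2: ψ = P/(ρg) = 614.6×1000 / (1000 × 9.81) = 62.65 m.
Total head at PZ-2: h = z + ψ = 296.05 + 62.65 = 358.70 m.
Total head at PZ-4: h = 365.59 m (water level in the piezometer is the total head).
Head difference: h(PZ-2) − h(PZ-4) = 358.70 − 365.59 = -6.89 m.
Hydraulic gradient: i = |Δh| / L = 6.89 / 1788.1 = 0.00385.
Flow is from higher to lower head: from PZ-4 toward PZ-2, i.e. toward the north.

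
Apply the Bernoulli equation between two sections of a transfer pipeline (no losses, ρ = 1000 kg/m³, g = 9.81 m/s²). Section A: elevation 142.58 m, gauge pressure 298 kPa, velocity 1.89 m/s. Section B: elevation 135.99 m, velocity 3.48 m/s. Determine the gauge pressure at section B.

P₂ ≈ 358 kPa

Pressure head at A: ψ₁ = P₁/(ρg) = 298×1000 / (1000 × 9.81) = 30.38 m.
Velocity heads: v₁²/2g = 1.89²/19.62 = 0.182 m; v₂²/2g = 3.48²/19.62 = 0.617 m.
Total head H = z₁ + ψ₁ + v₁²/2g = 142.58 + 30.38 + 0.182 = 173.14 m.
ψ₂ = H − z₂ − v₂²/2g = 173.14 − 135.99 − 0.617 = 36.53 m.
P₂ = ρgψ₂ = 1000 × 9.81 × 36.53 ≈ 358 kPa.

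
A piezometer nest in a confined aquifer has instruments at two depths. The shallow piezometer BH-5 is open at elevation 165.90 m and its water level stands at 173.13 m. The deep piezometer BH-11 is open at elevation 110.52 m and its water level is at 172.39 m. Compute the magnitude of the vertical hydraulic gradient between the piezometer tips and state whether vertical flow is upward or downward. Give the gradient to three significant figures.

|i_v| ≈ 0.0134; vertical flow is downward

Total head at BH-5: h = 173.13 m (water level in the standpipe).
Total head at BH-11: h = 172.39 m.
Δh = h(BH-5) − h(BH-11) = 173.13 − 172.39 = 0.74 m.
Vertical separation Δz = 165.90 − 110.52 = 55.38 m.
|i_v| = |Δh| / Δz = 0.74 / 55.38 = 0.0134.
Head is higher in the shallow piezometer, so vertical flow is downward (recharge condition).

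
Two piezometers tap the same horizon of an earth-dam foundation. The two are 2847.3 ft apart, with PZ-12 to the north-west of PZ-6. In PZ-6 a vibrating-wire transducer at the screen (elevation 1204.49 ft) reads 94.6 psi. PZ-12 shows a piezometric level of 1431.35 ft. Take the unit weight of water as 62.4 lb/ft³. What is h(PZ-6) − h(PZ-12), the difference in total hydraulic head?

Pressure head at PZ-6: ψ = 144·P/γ = 144 × 94.6 / 62.4 = 218.31 ft.
Total head at PZ-6: h = z + ψ = 1204.49 + 218.31 = 1422.80 ft.
Total head at PZ-12: h = 1431.35 ft (water level in the piezometer is the total head).
Head difference: h(PZ-6) − h(PZ-12) = 1422.80 − 1431.35 = -8.55 ft.

Δh ≈ -8.55 ft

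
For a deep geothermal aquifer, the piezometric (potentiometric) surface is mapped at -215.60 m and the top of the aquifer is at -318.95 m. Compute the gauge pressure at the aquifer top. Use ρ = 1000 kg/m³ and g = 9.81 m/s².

Pressure head at the aquifer top: ψ = h − z = -215.60 − (-318.95) = 103.35 m.
P = ρgψ = 1000 × 9.81 × 103.35 = 1013864 Pa ≈ 1010 kPa.

P ≈ 1010 kPa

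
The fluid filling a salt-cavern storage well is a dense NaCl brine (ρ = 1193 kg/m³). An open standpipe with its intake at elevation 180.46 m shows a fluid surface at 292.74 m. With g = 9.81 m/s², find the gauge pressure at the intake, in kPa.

Pressure head ψ = h − z = 292.74 − 180.46 = 112.28 m.
P = ρgψ = 1193 × 9.81 × 112.28 = 1314050 Pa ≈ 1310 kPa.

P ≈ 1310 kPa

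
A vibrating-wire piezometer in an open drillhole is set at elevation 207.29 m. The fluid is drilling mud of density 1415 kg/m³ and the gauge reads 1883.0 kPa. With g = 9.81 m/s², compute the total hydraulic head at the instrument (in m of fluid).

h ≈ 342.94 m

ψ = P/(ρg) = 1883.0×1000 / (1415 × 9.81) = 135.65 m.
h = z + ψ = 207.29 + 135.65 = 342.94 m.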